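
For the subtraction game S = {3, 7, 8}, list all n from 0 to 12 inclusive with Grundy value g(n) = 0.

Compute g(0), g(1), … for moves {3, 7, 8}:
k:     0  1  2  3  4  5  6  7  8  9 10 11 12
g(k):  0  0  0  1  1  1  0  2  2  1  3  0  0
The P-positions (g = 0) in 0..12 are 0, 1, 2, 6, 11, 12.

0, 1, 2, 6, 11, 12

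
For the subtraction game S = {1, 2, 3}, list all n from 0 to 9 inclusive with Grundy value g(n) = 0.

0, 4, 8

Compute g(0), g(1), … for moves {1, 2, 3}:
g(0) = mex{} = 0
g(1) = mex{0} = 1
g(2) = mex{0,1} = 2
g(3) = mex{0,1,2} = 3
g(4) = mex{1,2,3} = 0
g(5) = mex{0,2,3} = 1
g(6) = mex{0,1,3} = 2
g(7) = mex{0,1,2} = 3
g(8) = mex{1,2,3} = 0
g(9) = mex{0,2,3} = 1
The P-positions (g = 0) in 0..9 are 0, 4, 8.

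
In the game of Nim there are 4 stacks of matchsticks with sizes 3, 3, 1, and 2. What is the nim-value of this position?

Nim-sum: 3 ⊕ 3 ⊕ 1 ⊕ 2 = 3.

3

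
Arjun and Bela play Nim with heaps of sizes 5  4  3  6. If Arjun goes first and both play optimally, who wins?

Compute the nim-sum pairwise:
5 ^ 4 = 1
1 ^ 3 = 2
2 ^ 6 = 4
The nim-sum is 4 ≠ 0, so this is an N-position: the player to move can win; Arjun has a winning move.

Arjun wins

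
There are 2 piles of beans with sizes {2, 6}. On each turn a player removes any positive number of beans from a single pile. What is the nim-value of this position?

Nim-sum: 2 ⊕ 6 = 4.

4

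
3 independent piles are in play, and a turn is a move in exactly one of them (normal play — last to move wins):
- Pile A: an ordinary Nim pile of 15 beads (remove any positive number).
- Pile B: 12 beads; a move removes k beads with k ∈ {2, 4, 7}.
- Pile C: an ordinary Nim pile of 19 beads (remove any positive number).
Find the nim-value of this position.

28

Pile A is a plain Nim pile of size 15, so its Grundy value is 15.
For pile B, compute g(0), g(1), … with moves {2, 4, 7}:
g(0) = mex{} = 0
g(1) = mex{} = 0
g(2) = mex{0} = 1
g(3) = mex{0} = 1
g(4) = mex{0,1} = 2
g(5) = mex{0,1} = 2
g(6) = mex{1,2} = 0
g(7) = mex{0,1,2} = 3
g(8) = mex{0,2} = 1
g(9) = mex{1,2,3} = 0
g(10) = mex{0,1} = 2
g(11) = mex{0,2,3} = 1
g(12) = mex{1,2} = 0
So g(12) = 0.
Pile C is a plain Nim pile of size 19, so its Grundy value is 19.
The value of a disjunctive sum is the nim-sum of the parts.
Combined value = 15 ⊕ 0 ⊕ 19 = 28.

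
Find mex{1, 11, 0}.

2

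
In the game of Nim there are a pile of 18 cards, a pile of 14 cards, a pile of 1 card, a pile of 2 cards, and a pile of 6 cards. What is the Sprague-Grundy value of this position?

25

Nim-sum: 18 ^ 14 ^ 1 ^ 2 ^ 6 = 25.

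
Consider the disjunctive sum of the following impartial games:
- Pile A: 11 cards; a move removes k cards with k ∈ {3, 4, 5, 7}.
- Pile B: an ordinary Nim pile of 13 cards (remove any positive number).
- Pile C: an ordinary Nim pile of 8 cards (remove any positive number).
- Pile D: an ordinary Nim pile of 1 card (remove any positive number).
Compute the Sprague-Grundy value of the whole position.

Grundy values for pile A (subtraction set {3, 4, 5, 7}):
g(0) = mex{} = 0
g(1) = mex{} = 0
g(2) = mex{} = 0
g(3) = mex{0} = 1
g(4) = mex{0} = 1
g(5) = mex{0} = 1
g(6) = mex{0,1} = 2
g(7) = mex{0,1} = 2
g(8) = mex{0,1} = 2
g(9) = mex{0,1,2} = 3
g(10) = mex{1,2} = 0
g(11) = mex{1,2} = 0
So g(11) = 0.
Pile B is a plain Nim pile of size 13, so its Grundy value is 13.
Pile C is a plain Nim pile of size 8, so its Grundy value is 8.
Pile D is a plain Nim pile of size 1, so its Grundy value is 1.
The value of a disjunctive sum is the nim-sum of the parts.
Combined value = 0 XOR 13 XOR 8 XOR 1 = 4.

4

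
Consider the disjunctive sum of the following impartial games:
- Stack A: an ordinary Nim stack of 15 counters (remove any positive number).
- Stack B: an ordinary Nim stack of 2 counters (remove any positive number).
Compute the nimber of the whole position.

13

Stack A is a plain Nim stack of size 15, so its Grundy value is 15.
Stack B is a plain Nim stack of size 2, so its Grundy value is 2.
The value of a disjunctive sum is the nim-sum of the parts.
Combined value = 15 XOR 2 = 13.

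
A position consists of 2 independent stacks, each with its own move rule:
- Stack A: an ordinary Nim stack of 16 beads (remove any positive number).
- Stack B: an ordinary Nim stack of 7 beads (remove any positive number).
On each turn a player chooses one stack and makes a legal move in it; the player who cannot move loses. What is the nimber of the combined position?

23

Stack A is a plain Nim stack of size 16, so its Grundy value is 16.
Stack B is a plain Nim stack of size 7, so its Grundy value is 7.
By the Sprague-Grundy theorem, the Grundy value of a sum of independent games is the XOR of the component values.
Combined value = 16 ⊕ 7 = 23.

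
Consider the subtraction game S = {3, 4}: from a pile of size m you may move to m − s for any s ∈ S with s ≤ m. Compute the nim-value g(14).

0

Grundy values for subtraction set {3, 4}:
k:     0  1  2  3  4  5  6  7  8  9 10 11 12 13 14
g(k):  0  0  0  1  1  1  2  0  0  0  1  1  1  2  0
So g(14) = 0.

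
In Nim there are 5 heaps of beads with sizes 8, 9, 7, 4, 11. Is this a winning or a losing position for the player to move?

Winning position

Compute the nim-sum pairwise:
8 XOR 9 = 1
1 XOR 7 = 6
6 XOR 4 = 2
2 XOR 11 = 9
The nim-sum is 9 ≠ 0, so this is an N-position: the player to move can win.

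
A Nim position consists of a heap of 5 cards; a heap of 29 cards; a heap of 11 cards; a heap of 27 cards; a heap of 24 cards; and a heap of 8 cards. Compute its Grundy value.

24

Compute the nim-sum pairwise:
5 ^ 29 = 24
24 ^ 11 = 19
19 ^ 27 = 8
8 ^ 24 = 16
16 ^ 8 = 24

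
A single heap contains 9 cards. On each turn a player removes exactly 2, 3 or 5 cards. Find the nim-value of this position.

1

Build the Grundy sequence with g(k) = mex{g(k−s) : s ∈ {2, 3, 5}, s ≤ k}:
g(0) = mex{} = 0
g(1) = mex{} = 0
g(2) = mex{0} = 1
g(3) = mex{0} = 1
g(4) = mex{0,1} = 2
g(5) = mex{0,1} = 2
g(6) = mex{0,1,2} = 3
g(7) = mex{1,2} = 0
g(8) = mex{1,2,3} = 0
g(9) = mex{0,2,3} = 1
So g(9) = 1.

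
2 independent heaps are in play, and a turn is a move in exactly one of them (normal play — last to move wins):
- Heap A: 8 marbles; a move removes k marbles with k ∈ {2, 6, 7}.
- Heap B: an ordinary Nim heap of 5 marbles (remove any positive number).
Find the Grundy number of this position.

7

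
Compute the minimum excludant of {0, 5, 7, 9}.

0 is in the set but 1 is not, so the mex is 1.

1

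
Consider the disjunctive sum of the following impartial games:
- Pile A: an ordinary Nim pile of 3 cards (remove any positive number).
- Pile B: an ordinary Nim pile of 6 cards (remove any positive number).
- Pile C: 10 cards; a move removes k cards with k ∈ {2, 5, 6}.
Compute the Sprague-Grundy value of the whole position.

Pile A is a plain Nim pile of size 3, so its Grundy value is 3.
Pile B is a plain Nim pile of size 6, so its Grundy value is 6.
Build the Grundy sequence for pile C with g(k) = mex{g(k−s) : s ∈ {2, 5, 6}, s ≤ k}:
g(0) = mex{} = 0
g(1) = mex{} = 0
g(2) = mex{0} = 1
g(3) = mex{0} = 1
g(4) = mex{1} = 0
g(5) = mex{0,1} = 2
g(6) = mex{0} = 1
g(7) = mex{0,1,2} = 3
g(8) = mex{1} = 0
g(9) = mex{0,1,3} = 2
g(10) = mex{0,2} = 1
So g(10) = 1.
The value of a disjunctive sum is the nim-sum of the parts.
Combined value = 3 XOR 6 XOR 1 = 4.

4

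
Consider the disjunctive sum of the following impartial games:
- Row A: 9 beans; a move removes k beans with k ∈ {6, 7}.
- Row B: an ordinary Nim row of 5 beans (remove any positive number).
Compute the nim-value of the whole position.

4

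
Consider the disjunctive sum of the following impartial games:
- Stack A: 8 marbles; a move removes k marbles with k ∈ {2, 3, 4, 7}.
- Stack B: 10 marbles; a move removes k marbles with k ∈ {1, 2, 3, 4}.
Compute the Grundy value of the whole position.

1

For stack A, compute g(0), g(1), … with moves {2, 3, 4, 7}:
k:     0  1  2  3  4  5  6  7  8
g(k):  0  0  1  1  2  2  0  3  1
So g(8) = 1.
Grundy values for stack B (subtraction set {1, 2, 3, 4}):
g(0) = mex{} = 0
g(1) = mex{0} = 1
g(2) = mex{0,1} = 2
g(3) = mex{0,1,2} = 3
g(4) = mex{0,1,2,3} = 4
g(5) = mex{1,2,3,4} = 0
g(6) = mex{0,2,3,4} = 1
g(7) = mex{0,1,3,4} = 2
g(8) = mex{0,1,2,4} = 3
g(9) = mex{0,1,2,3} = 4
g(10) = mex{1,2,3,4} = 0
So g(10) = 0.
The value of a disjunctive sum is the nim-sum of the parts.
Combined value = 1 ⊕ 0 = 1.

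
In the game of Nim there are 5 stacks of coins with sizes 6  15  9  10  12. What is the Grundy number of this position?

Bitwise XOR of the heap sizes:
  0110  (6)
  1111  (15)
  1001  (9)
  1010  (10)
  1100  (12)
  ----
  0110  (6)

6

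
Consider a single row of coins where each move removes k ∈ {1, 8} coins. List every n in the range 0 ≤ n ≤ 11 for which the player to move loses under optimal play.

0, 2, 4, 6, 9, 11

Build the Grundy sequence with g(k) = mex{g(k−s) : s ∈ {1, 8}, s ≤ k}:
k:     0  1  2  3  4  5  6  7  8  9 10 11
g(k):  0  1  0  1  0  1  0  1  2  0  1  0
The P-positions (g = 0) in 0..11 are 0, 2, 4, 6, 9, 11.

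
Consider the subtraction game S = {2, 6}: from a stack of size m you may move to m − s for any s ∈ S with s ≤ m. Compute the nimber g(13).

Compute g(0), g(1), … for moves {2, 6}:
g(0) = mex{} = 0
g(1) = mex{} = 0
g(2) = mex{0} = 1
g(3) = mex{0} = 1
g(4) = mex{1} = 0
g(5) = mex{1} = 0
g(6) = mex{0} = 1
g(7) = mex{0} = 1
g(8) = mex{1} = 0
g(9) = mex{1} = 0
g(10) = mex{0} = 1
g(11) = mex{0} = 1
g(12) = mex{1} = 0
g(13) = mex{1} = 0
So g(13) = 0.

0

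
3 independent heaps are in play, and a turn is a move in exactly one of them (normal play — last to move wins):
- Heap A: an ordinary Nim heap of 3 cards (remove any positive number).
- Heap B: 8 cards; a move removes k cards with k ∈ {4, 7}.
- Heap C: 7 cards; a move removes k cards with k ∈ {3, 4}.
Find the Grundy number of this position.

Heap A is a plain Nim heap of size 3, so its Grundy value is 3.
Build the Grundy sequence for heap B with g(k) = mex{g(k−s) : s ∈ {4, 7}, s ≤ k}:
g(0) = mex{} = 0
g(1) = mex{} = 0
g(2) = mex{} = 0
g(3) = mex{} = 0
g(4) = mex{0} = 1
g(5) = mex{0} = 1
g(6) = mex{0} = 1
g(7) = mex{0} = 1
g(8) = mex{0,1} = 2
So g(8) = 2.
For heap C, compute g(0), g(1), … with moves {3, 4}:
k:     0  1  2  3  4  5  6  7
g(k):  0  0  0  1  1  1  2  0
So g(7) = 0.
The value of a disjunctive sum is the nim-sum of the parts.
Combined value = 3 XOR 2 XOR 0 = 1.

1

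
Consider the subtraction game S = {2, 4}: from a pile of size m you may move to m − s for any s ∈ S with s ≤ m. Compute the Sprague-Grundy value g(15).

Build the Grundy sequence with g(k) = mex{g(k−s) : s ∈ {2, 4}, s ≤ k}:
k:     0  1  2  3  4  5  6  7  8  9 10 11 12 13 14 15
g(k):  0  0  1  1  2  2  0  0  1  1  2  2  0  0  1  1
So g(15) = 1.

1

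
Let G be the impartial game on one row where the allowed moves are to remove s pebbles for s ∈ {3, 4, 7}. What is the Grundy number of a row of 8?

2

Build the Grundy sequence with g(k) = mex{g(k−s) : s ∈ {3, 4, 7}, s ≤ k}:
g(0) = mex{} = 0
g(1) = mex{} = 0
g(2) = mex{} = 0
g(3) = mex{0} = 1
g(4) = mex{0} = 1
g(5) = mex{0} = 1
g(6) = mex{0,1} = 2
g(7) = mex{0,1} = 2
g(8) = mex{0,1} = 2
So g(8) = 2.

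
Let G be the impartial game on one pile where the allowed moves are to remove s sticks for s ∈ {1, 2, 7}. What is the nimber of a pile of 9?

0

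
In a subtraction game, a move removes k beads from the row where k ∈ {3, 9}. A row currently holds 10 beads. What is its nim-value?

1

Compute g(0), g(1), … for moves {3, 9}:
g(0) = mex{} = 0
g(1) = mex{} = 0
g(2) = mex{} = 0
g(3) = mex{0} = 1
g(4) = mex{0} = 1
g(5) = mex{0} = 1
g(6) = mex{1} = 0
g(7) = mex{1} = 0
g(8) = mex{1} = 0
g(9) = mex{0} = 1
g(10) = mex{0} = 1
So g(10) = 1.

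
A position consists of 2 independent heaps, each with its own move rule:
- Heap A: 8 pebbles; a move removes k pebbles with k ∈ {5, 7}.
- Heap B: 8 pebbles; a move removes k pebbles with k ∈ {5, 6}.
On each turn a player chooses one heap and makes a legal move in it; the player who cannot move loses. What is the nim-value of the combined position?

0

Build the Grundy sequence for heap A with g(k) = mex{g(k−s) : s ∈ {5, 7}, s ≤ k}:
k:     0  1  2  3  4  5  6  7  8
g(k):  0  0  0  0  0  1  1  1  1
So g(8) = 1.
Build the Grundy sequence for heap B with g(k) = mex{g(k−s) : s ∈ {5, 6}, s ≤ k}:
k:     0  1  2  3  4  5  6  7  8
g(k):  0  0  0  0  0  1  1  1  1
So g(8) = 1.
The value of a disjunctive sum is the nim-sum of the parts.
Combined value = 1 XOR 1 = 0.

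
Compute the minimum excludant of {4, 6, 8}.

0 is not in the set, so the mex is 0.

0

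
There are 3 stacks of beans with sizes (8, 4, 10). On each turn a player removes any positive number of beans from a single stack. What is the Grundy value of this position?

6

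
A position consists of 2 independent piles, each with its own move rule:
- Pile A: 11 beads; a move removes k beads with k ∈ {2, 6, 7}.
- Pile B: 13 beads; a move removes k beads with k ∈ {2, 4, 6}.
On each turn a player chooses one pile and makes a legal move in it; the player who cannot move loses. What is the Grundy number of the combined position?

3

Build the Grundy sequence for pile A with g(k) = mex{g(k−s) : s ∈ {2, 6, 7}, s ≤ k}:
g(0) = mex{} = 0
g(1) = mex{} = 0
g(2) = mex{0} = 1
g(3) = mex{0} = 1
g(4) = mex{1} = 0
g(5) = mex{1} = 0
g(6) = mex{0} = 1
g(7) = mex{0} = 1
g(8) = mex{0,1} = 2
g(9) = mex{1} = 0
g(10) = mex{0,1,2} = 3
g(11) = mex{0} = 1
So g(11) = 1.
Build the Grundy sequence for pile B with g(k) = mex{g(k−s) : s ∈ {2, 4, 6}, s ≤ k}:
g(0) = mex{} = 0
g(1) = mex{} = 0
g(2) = mex{0} = 1
g(3) = mex{0} = 1
g(4) = mex{0,1} = 2
g(5) = mex{0,1} = 2
g(6) = mex{0,1,2} = 3
g(7) = mex{0,1,2} = 3
g(8) = mex{1,2,3} = 0
g(9) = mex{1,2,3} = 0
g(10) = mex{0,2,3} = 1
g(11) = mex{0,2,3} = 1
g(12) = mex{0,1,3} = 2
g(13) = mex{0,1,3} = 2
So g(13) = 2.
The value of a disjunctive sum is the nim-sum of the parts.
Combined value = 1 ⊕ 2 = 3.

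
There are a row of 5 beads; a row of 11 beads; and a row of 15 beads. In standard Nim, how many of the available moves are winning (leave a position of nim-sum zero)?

3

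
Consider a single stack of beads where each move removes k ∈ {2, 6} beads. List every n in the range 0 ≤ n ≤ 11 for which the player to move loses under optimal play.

0, 1, 4, 5, 8, 9

Compute g(0), g(1), … for moves {2, 6}:
k:     0  1  2  3  4  5  6  7  8  9 10 11
g(k):  0  0  1  1  0  0  1  1  0  0  1  1
The P-positions (g = 0) in 0..11 are 0, 1, 4, 5, 8, 9.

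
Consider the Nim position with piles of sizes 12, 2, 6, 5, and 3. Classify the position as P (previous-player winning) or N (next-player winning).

N-position

Bitwise XOR of the heap sizes:
  1100  (12)
  0010  (2)
  0110  (6)
  0101  (5)
  0011  (3)
  ----
  1110  (14)
The nim-sum is 14 ≠ 0, so this is an N-position: the player to move can win.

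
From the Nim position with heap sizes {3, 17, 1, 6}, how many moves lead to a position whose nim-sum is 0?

1

Write each in binary and XOR column by column:
  00011  (3)
  10001  (17)
  00001  (1)
  00110  (6)
  -----
  10101  (21)
The overall nim-sum is X = 21. A heap of size p has a winning move iff p XOR X < p (reduce it to p XOR X).
  3: 3 XOR 21 = 22 ≥ 3 — no move.
  17: 17 XOR 21 = 4 < 17 — winning move (to 4).
  1: 1 XOR 21 = 20 ≥ 1 — no move.
  6: 6 XOR 21 = 19 ≥ 6 — no move.
That gives 1 winning move.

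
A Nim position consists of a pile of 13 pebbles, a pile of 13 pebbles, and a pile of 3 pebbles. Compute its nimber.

3

Nim-sum: 13 ⊕ 13 ⊕ 3 = 3.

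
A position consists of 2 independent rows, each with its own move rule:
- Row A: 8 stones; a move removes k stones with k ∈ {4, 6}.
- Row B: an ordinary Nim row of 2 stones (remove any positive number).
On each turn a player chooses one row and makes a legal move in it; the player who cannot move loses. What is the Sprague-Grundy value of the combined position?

For row A, compute g(0), g(1), … with moves {4, 6}:
k:     0  1  2  3  4  5  6  7  8
g(k):  0  0  0  0  1  1  1  1  2
So g(8) = 2.
Row B is a plain Nim row of size 2, so its Grundy value is 2.
By the Sprague-Grundy theorem, the Grundy value of a sum of independent games is the XOR of the component values.
Combined value = 2 ⊕ 2 = 0.

0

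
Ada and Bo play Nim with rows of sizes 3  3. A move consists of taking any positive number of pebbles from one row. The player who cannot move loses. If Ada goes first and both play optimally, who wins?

Bo wins

Nim-sum: 3 XOR 3 = 0.
The nim-sum is 0, so this is a P-position: the player to move is in a losing position under optimal play; Ada is about to move from it and so loses — Bo wins.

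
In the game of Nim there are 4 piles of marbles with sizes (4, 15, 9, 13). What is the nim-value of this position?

15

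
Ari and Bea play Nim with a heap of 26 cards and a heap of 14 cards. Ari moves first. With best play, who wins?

Ari wins

Nim-sum: 26 ⊕ 14 = 20.
The nim-sum is 20 ≠ 0, so this is an N-position: the player to move can win; Ari has a winning move.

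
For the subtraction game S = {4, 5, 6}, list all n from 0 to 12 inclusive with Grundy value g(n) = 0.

0, 1, 2, 3, 10, 11, 12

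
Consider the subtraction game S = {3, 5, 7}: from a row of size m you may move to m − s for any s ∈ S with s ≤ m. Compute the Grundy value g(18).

2

Grundy values for subtraction set {3, 5, 7}:
k:     0  1  2  3  4  5  6  7  8  9 10 11 12 13 14 15 16 17 18
g(k):  0  0  0  1  1  1  2  2  2  3  0  0  0  1  1  1  2  2  2
So g(18) = 2.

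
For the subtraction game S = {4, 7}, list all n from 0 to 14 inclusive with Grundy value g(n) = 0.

Compute g(0), g(1), … for moves {4, 7}:
k:     0  1  2  3  4  5  6  7  8  9 10 11 12 13 14
g(k):  0  0  0  0  1  1  1  1  2  2  2  0  0  0  0
The P-positions (g = 0) in 0..14 are 0, 1, 2, 3, 11, 12, 13, 14.

0, 1, 2, 3, 11, 12, 13, 14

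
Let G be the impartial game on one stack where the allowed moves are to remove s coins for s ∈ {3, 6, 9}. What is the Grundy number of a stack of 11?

Compute g(0), g(1), … for moves {3, 6, 9}:
k:     0  1  2  3  4  5  6  7  8  9 10 11
g(k):  0  0  0  1  1  1  2  2  2  3  3  3
So g(11) = 3.

3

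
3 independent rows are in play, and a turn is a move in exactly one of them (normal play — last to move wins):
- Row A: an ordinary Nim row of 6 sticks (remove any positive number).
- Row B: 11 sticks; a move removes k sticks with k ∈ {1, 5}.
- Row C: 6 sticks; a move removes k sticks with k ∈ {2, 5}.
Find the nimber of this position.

Row A is a plain Nim row of size 6, so its Grundy value is 6.
Build the Grundy sequence for row B with g(k) = mex{g(k−s) : s ∈ {1, 5}, s ≤ k}:
g(0) = mex{} = 0
g(1) = mex{0} = 1
g(2) = mex{1} = 0
g(3) = mex{0} = 1
g(4) = mex{1} = 0
g(5) = mex{0} = 1
g(6) = mex{1} = 0
g(7) = mex{0} = 1
g(8) = mex{1} = 0
g(9) = mex{0} = 1
g(10) = mex{1} = 0
g(11) = mex{0} = 1
So g(11) = 1.
For row C, compute g(0), g(1), … with moves {2, 5}:
k:     0  1  2  3  4  5  6
g(k):  0  0  1  1  0  2  1
So g(6) = 1.
The value of a disjunctive sum is the nim-sum of the parts.
Combined value = 6 ⊕ 1 ⊕ 1 = 6.

6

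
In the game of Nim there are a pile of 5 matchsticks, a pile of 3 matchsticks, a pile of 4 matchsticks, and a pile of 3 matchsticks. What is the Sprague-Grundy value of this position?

1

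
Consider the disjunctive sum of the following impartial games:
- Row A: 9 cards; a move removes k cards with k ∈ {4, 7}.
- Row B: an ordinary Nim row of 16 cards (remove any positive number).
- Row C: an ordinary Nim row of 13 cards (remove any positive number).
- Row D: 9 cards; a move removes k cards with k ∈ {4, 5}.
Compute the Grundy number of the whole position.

For row A, compute g(0), g(1), … with moves {4, 7}:
g(0) = mex{} = 0
g(1) = mex{} = 0
g(2) = mex{} = 0
g(3) = mex{} = 0
g(4) = mex{0} = 1
g(5) = mex{0} = 1
g(6) = mex{0} = 1
g(7) = mex{0} = 1
g(8) = mex{0,1} = 2
g(9) = mex{0,1} = 2
So g(9) = 2.
Row B is a plain Nim row of size 16, so its Grundy value is 16.
Row C is a plain Nim row of size 13, so its Grundy value is 13.
Build the Grundy sequence for row D with g(k) = mex{g(k−s) : s ∈ {4, 5}, s ≤ k}:
k:     0  1  2  3  4  5  6  7  8  9
g(k):  0  0  0  0  1  1  1  1  2  0
So g(9) = 0.
By the Sprague-Grundy theorem, the Grundy value of a sum of independent games is the XOR of the component values.
Combined value = 2 XOR 16 XOR 13 XOR 0 = 31.

31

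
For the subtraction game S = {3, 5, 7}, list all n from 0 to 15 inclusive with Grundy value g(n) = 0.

0, 1, 2, 10, 11, 12

Compute g(0), g(1), … for moves {3, 5, 7}:
k:     0  1  2  3  4  5  6  7  8  9 10 11 12 13 14 15
g(k):  0  0  0  1  1  1  2  2  2  3  0  0  0  1  1  1
The P-positions (g = 0) in 0..15 are 0, 1, 2, 10, 11, 12.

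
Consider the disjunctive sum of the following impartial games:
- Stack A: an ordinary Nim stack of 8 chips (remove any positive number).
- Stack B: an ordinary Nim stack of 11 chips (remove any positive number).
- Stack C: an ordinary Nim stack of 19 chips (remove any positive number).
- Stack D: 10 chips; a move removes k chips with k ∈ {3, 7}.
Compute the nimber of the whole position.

16

Stack A is a plain Nim stack of size 8, so its Grundy value is 8.
Stack B is a plain Nim stack of size 11, so its Grundy value is 11.
Stack C is a plain Nim stack of size 19, so its Grundy value is 19.
Grundy values for stack D (subtraction set {3, 7}):
k:     0  1  2  3  4  5  6  7  8  9 10
g(k):  0  0  0  1  1  1  0  2  2  1  0
So g(10) = 0.
The value of a disjunctive sum is the nim-sum of the parts.
Combined value = 8 XOR 11 XOR 19 XOR 0 = 16.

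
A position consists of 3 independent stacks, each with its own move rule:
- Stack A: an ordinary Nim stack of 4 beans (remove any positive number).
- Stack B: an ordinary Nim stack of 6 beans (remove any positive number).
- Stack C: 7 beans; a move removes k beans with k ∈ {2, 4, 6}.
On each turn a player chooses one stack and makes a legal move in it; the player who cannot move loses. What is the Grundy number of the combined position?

Stack A is a plain Nim stack of size 4, so its Grundy value is 4.
Stack B is a plain Nim stack of size 6, so its Grundy value is 6.
Grundy values for stack C (subtraction set {2, 4, 6}):
g(0) = mex{} = 0
g(1) = mex{} = 0
g(2) = mex{0} = 1
g(3) = mex{0} = 1
g(4) = mex{0,1} = 2
g(5) = mex{0,1} = 2
g(6) = mex{0,1,2} = 3
g(7) = mex{0,1,2} = 3
So g(7) = 3.
By the Sprague-Grundy theorem, the Grundy value of a sum of independent games is the XOR of the component values.
Combined value = 4 ⊕ 6 ⊕ 3 = 1.

1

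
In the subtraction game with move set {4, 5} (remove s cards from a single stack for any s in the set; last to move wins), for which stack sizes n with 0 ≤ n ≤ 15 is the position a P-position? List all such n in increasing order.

0, 1, 2, 3, 9, 10, 11, 12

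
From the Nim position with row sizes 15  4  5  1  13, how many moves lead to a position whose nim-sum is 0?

Bitwise XOR of the heap sizes:
  1111  (15)
  0100  (4)
  0101  (5)
  0001  (1)
  1101  (13)
  ----
  0010  (2)
The overall nim-sum is X = 2. A row of size p has a winning move iff p XOR X < p (reduce it to p XOR X).
  15: 15 XOR 2 = 13 < 15 — winning move (to 13).
  4: 4 XOR 2 = 6 ≥ 4 — no move.
  5: 5 XOR 2 = 7 ≥ 5 — no move.
  1: 1 XOR 2 = 3 ≥ 1 — no move.
  13: 13 XOR 2 = 15 ≥ 13 — no move.
That gives 1 winning move.

1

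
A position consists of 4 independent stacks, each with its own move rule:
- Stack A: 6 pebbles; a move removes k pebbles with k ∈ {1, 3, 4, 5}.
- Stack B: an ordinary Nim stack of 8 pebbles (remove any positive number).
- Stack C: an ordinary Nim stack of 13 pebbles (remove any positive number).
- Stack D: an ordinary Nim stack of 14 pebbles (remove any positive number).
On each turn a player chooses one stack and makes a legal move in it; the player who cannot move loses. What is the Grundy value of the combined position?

9

Grundy values for stack A (subtraction set {1, 3, 4, 5}):
k:     0  1  2  3  4  5  6
g(k):  0  1  0  1  2  3  2
So g(6) = 2.
Stack B is a plain Nim stack of size 8, so its Grundy value is 8.
Stack C is a plain Nim stack of size 13, so its Grundy value is 13.
Stack D is a plain Nim stack of size 14, so its Grundy value is 14.
The value of a disjunctive sum is the nim-sum of the parts.
Combined value = 2 ⊕ 8 ⊕ 13 ⊕ 14 = 9.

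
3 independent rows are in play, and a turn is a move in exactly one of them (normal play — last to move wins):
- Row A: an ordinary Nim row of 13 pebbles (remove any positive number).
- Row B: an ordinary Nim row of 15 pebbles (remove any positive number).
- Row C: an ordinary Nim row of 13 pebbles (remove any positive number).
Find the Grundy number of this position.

15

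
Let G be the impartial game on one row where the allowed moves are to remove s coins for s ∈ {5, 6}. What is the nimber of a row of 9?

1

Compute g(0), g(1), … for moves {5, 6}:
k:     0  1  2  3  4  5  6  7  8  9
g(k):  0  0  0  0  0  1  1  1  1  1
So g(9) = 1.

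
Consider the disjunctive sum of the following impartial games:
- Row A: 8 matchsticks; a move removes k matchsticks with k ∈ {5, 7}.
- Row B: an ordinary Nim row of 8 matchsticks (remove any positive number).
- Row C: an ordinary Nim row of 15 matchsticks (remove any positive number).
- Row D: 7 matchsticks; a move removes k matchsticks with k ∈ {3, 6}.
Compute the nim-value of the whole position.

For row A, compute g(0), g(1), … with moves {5, 7}:
g(0) = mex{} = 0
g(1) = mex{} = 0
g(2) = mex{} = 0
g(3) = mex{} = 0
g(4) = mex{} = 0
g(5) = mex{0} = 1
g(6) = mex{0} = 1
g(7) = mex{0} = 1
g(8) = mex{0} = 1
So g(8) = 1.
Row B is a plain Nim row of size 8, so its Grundy value is 8.
Row C is a plain Nim row of size 15, so its Grundy value is 15.
Grundy values for row D (subtraction set {3, 6}):
g(0) = mex{} = 0
g(1) = mex{} = 0
g(2) = mex{} = 0
g(3) = mex{0} = 1
g(4) = mex{0} = 1
g(5) = mex{0} = 1
g(6) = mex{0,1} = 2
g(7) = mex{0,1} = 2
So g(7) = 2.
By the Sprague-Grundy theorem, the Grundy value of a sum of independent games is the XOR of the component values.
Combined value = 1 XOR 8 XOR 15 XOR 2 = 4.

4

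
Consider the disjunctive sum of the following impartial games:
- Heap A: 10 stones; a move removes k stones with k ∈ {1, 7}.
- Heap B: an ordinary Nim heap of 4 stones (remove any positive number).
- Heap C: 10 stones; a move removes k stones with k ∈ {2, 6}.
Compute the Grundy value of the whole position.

5

For heap A, compute g(0), g(1), … with moves {1, 7}:
g(0) = mex{} = 0
g(1) = mex{0} = 1
g(2) = mex{1} = 0
g(3) = mex{0} = 1
g(4) = mex{1} = 0
g(5) = mex{0} = 1
g(6) = mex{1} = 0
g(7) = mex{0} = 1
g(8) = mex{1} = 0
g(9) = mex{0} = 1
g(10) = mex{1} = 0
So g(10) = 0.
Heap B is a plain Nim heap of size 4, so its Grundy value is 4.
For heap C, compute g(0), g(1), … with moves {2, 6}:
g(0) = mex{} = 0
g(1) = mex{} = 0
g(2) = mex{0} = 1
g(3) = mex{0} = 1
g(4) = mex{1} = 0
g(5) = mex{1} = 0
g(6) = mex{0} = 1
g(7) = mex{0} = 1
g(8) = mex{1} = 0
g(9) = mex{1} = 0
g(10) = mex{0} = 1
So g(10) = 1.
The value of a disjunctive sum is the nim-sum of the parts.
Combined value = 0 XOR 4 XOR 1 = 5.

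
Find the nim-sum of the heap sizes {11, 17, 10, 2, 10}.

24

Compute the nim-sum pairwise:
11 ^ 17 = 26
26 ^ 10 = 16
16 ^ 2 = 18
18 ^ 10 = 24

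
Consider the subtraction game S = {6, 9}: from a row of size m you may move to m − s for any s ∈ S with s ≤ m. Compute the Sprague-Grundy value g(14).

2

Compute g(0), g(1), … for moves {6, 9}:
k:     0  1  2  3  4  5  6  7  8  9 10 11 12 13 14
g(k):  0  0  0  0  0  0  1  1  1  1  1  1  2  2  2
So g(14) = 2.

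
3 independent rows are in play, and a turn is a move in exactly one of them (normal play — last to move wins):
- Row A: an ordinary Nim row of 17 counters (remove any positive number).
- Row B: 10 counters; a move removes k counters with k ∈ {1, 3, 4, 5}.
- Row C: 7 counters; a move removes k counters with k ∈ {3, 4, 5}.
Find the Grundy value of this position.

Row A is a plain Nim row of size 17, so its Grundy value is 17.
For row B, compute g(0), g(1), … with moves {1, 3, 4, 5}:
g(0) = mex{} = 0
g(1) = mex{0} = 1
g(2) = mex{1} = 0
g(3) = mex{0} = 1
g(4) = mex{0,1} = 2
g(5) = mex{0,1,2} = 3
g(6) = mex{0,1,3} = 2
g(7) = mex{0,1,2} = 3
g(8) = mex{1,2,3} = 0
g(9) = mex{0,2,3} = 1
g(10) = mex{1,2,3} = 0
So g(10) = 0.
Grundy values for row C (subtraction set {3, 4, 5}):
g(0) = mex{} = 0
g(1) = mex{} = 0
g(2) = mex{} = 0
g(3) = mex{0} = 1
g(4) = mex{0} = 1
g(5) = mex{0} = 1
g(6) = mex{0,1} = 2
g(7) = mex{0,1} = 2
So g(7) = 2.
By the Sprague-Grundy theorem, the Grundy value of a sum of independent games is the XOR of the component values.
Combined value = 17 XOR 0 XOR 2 = 19.

19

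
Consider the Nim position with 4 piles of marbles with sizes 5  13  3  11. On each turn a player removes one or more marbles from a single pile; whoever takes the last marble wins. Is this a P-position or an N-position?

P-position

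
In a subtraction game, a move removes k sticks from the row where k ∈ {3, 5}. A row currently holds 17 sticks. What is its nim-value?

0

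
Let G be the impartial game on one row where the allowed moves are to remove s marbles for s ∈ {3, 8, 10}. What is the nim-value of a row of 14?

2

Build the Grundy sequence with g(k) = mex{g(k−s) : s ∈ {3, 8, 10}, s ≤ k}:
g(0) = mex{} = 0
g(1) = mex{} = 0
g(2) = mex{} = 0
g(3) = mex{0} = 1
g(4) = mex{0} = 1
g(5) = mex{0} = 1
g(6) = mex{1} = 0
g(7) = mex{1} = 0
g(8) = mex{0,1} = 2
g(9) = mex{0} = 1
g(10) = mex{0} = 1
g(11) = mex{0,1,2} = 3
g(12) = mex{0,1} = 2
g(13) = mex{1} = 0
g(14) = mex{0,1,3} = 2
So g(14) = 2.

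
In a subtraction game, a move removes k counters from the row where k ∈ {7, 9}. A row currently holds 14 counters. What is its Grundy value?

2

Grundy values for subtraction set {7, 9}:
g(0) = mex{} = 0
g(1) = mex{} = 0
g(2) = mex{} = 0
g(3) = mex{} = 0
g(4) = mex{} = 0
g(5) = mex{} = 0
g(6) = mex{} = 0
g(7) = mex{0} = 1
g(8) = mex{0} = 1
g(9) = mex{0} = 1
g(10) = mex{0} = 1
g(11) = mex{0} = 1
g(12) = mex{0} = 1
g(13) = mex{0} = 1
g(14) = mex{0,1} = 2
So g(14) = 2.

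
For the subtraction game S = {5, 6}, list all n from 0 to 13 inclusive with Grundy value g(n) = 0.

0, 1, 2, 3, 4, 11, 12, 13

Grundy values for subtraction set {5, 6}:
g(0) = mex{} = 0
g(1) = mex{} = 0
g(2) = mex{} = 0
g(3) = mex{} = 0
g(4) = mex{} = 0
g(5) = mex{0} = 1
g(6) = mex{0} = 1
g(7) = mex{0} = 1
g(8) = mex{0} = 1
g(9) = mex{0} = 1
g(10) = mex{0,1} = 2
g(11) = mex{1} = 0
g(12) = mex{1} = 0
g(13) = mex{1} = 0
The P-positions (g = 0) in 0..13 are 0, 1, 2, 3, 4, 11, 12, 13.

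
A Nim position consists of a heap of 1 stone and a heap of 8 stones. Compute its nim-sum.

In binary:
  0001  (1)
  1000  (8)
  ----
  1001  (9)

9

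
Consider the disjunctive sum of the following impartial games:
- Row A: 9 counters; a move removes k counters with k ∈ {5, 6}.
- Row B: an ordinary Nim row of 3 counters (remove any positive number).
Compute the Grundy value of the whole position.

2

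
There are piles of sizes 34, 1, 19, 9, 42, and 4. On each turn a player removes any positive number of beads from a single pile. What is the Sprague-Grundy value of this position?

Compute the nim-sum pairwise:
34 ⊕ 1 = 35
35 ⊕ 19 = 48
48 ⊕ 9 = 57
57 ⊕ 42 = 19
19 ⊕ 4 = 23

23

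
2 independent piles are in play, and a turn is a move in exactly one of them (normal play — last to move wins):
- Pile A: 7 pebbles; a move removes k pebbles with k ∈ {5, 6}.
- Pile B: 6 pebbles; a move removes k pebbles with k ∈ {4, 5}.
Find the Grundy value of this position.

0

Build the Grundy sequence for pile A with g(k) = mex{g(k−s) : s ∈ {5, 6}, s ≤ k}:
k:     0  1  2  3  4  5  6  7
g(k):  0  0  0  0  0  1  1  1
So g(7) = 1.
Build the Grundy sequence for pile B with g(k) = mex{g(k−s) : s ∈ {4, 5}, s ≤ k}:
g(0) = mex{} = 0
g(1) = mex{} = 0
g(2) = mex{} = 0
g(3) = mex{} = 0
g(4) = mex{0} = 1
g(5) = mex{0} = 1
g(6) = mex{0} = 1
So g(6) = 1.
The value of a disjunctive sum is the nim-sum of the parts.
Combined value = 1 ⊕ 1 = 0.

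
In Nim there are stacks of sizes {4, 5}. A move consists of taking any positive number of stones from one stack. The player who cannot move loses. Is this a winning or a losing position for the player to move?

Winning position

Compute the nim-sum pairwise:
4 ⊕ 5 = 1
The nim-sum is 1 ≠ 0, so this is an N-position: the player to move can win.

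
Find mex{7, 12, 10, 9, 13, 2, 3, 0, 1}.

4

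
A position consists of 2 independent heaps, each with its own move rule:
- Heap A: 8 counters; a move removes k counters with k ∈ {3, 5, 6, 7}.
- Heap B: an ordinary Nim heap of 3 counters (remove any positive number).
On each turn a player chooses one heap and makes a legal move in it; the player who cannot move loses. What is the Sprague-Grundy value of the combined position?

1

Grundy values for heap A (subtraction set {3, 5, 6, 7}):
k:     0  1  2  3  4  5  6  7  8
g(k):  0  0  0  1  1  1  2  2  2
So g(8) = 2.
Heap B is a plain Nim heap of size 3, so its Grundy value is 3.
By the Sprague-Grundy theorem, the Grundy value of a sum of independent games is the XOR of the component values.
Combined value = 2 ⊕ 3 = 1.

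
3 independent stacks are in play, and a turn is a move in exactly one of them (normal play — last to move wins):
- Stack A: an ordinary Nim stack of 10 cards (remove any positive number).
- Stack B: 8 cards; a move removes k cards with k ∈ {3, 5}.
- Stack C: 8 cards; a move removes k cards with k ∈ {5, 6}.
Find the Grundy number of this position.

11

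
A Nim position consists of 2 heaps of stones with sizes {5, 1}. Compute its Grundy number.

In binary:
  101  (5)
  001  (1)
  ---
  100  (4)

4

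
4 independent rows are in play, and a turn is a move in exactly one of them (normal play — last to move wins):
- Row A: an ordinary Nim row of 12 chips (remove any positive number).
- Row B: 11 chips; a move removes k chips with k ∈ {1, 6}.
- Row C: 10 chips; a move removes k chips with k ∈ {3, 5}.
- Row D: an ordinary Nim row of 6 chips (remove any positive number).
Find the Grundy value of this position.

10

Row A is a plain Nim row of size 12, so its Grundy value is 12.
For row B, compute g(0), g(1), … with moves {1, 6}:
k:     0  1  2  3  4  5  6  7  8  9 10 11
g(k):  0  1  0  1  0  1  2  0  1  0  1  0
So g(11) = 0.
For row C, compute g(0), g(1), … with moves {3, 5}:
g(0) = mex{} = 0
g(1) = mex{} = 0
g(2) = mex{} = 0
g(3) = mex{0} = 1
g(4) = mex{0} = 1
g(5) = mex{0} = 1
g(6) = mex{0,1} = 2
g(7) = mex{0,1} = 2
g(8) = mex{1} = 0
g(9) = mex{1,2} = 0
g(10) = mex{1,2} = 0
So g(10) = 0.
Row D is a plain Nim row of size 6, so its Grundy value is 6.
By the Sprague-Grundy theorem, the Grundy value of a sum of independent games is the XOR of the component values.
Combined value = 12 XOR 0 XOR 0 XOR 6 = 10.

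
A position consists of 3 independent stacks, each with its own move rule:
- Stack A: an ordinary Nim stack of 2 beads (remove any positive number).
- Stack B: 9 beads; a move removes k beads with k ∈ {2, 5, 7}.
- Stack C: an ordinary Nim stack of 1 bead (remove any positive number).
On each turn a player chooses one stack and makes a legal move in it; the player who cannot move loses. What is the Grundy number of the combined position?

1

Stack A is a plain Nim stack of size 2, so its Grundy value is 2.
Build the Grundy sequence for stack B with g(k) = mex{g(k−s) : s ∈ {2, 5, 7}, s ≤ k}:
g(0) = mex{} = 0
g(1) = mex{} = 0
g(2) = mex{0} = 1
g(3) = mex{0} = 1
g(4) = mex{1} = 0
g(5) = mex{0,1} = 2
g(6) = mex{0} = 1
g(7) = mex{0,1,2} = 3
g(8) = mex{0,1} = 2
g(9) = mex{0,1,3} = 2
So g(9) = 2.
Stack C is a plain Nim stack of size 1, so its Grundy value is 1.
The value of a disjunctive sum is the nim-sum of the parts.
Combined value = 2 XOR 2 XOR 1 = 1.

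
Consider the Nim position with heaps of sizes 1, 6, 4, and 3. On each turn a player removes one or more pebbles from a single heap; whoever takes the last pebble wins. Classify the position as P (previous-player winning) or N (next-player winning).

P-position

Write each in binary and XOR column by column:
  001  (1)
  110  (6)
  100  (4)
  011  (3)
  ---
  000  (0)
The nim-sum is 0, so this is a P-position: the player to move is in a losing position under optimal play.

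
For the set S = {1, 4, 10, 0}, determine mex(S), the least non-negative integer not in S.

The values 0, 1 are all present; 2 is the first non-negative integer missing from the set.

2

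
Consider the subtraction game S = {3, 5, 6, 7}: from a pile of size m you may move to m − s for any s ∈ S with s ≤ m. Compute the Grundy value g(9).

Build the Grundy sequence with g(k) = mex{g(k−s) : s ∈ {3, 5, 6, 7}, s ≤ k}:
g(0) = mex{} = 0
g(1) = mex{} = 0
g(2) = mex{} = 0
g(3) = mex{0} = 1
g(4) = mex{0} = 1
g(5) = mex{0} = 1
g(6) = mex{0,1} = 2
g(7) = mex{0,1} = 2
g(8) = mex{0,1} = 2
g(9) = mex{0,1,2} = 3
So g(9) = 3.

3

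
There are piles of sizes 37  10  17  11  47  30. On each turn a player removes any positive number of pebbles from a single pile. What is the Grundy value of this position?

Bitwise XOR of the heap sizes:
  100101  (37)
  001010  (10)
  010001  (17)
  001011  (11)
  101111  (47)
  011110  (30)
  ------
  000100  (4)

4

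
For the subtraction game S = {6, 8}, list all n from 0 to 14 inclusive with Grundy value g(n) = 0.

Build the Grundy sequence with g(k) = mex{g(k−s) : s ∈ {6, 8}, s ≤ k}:
g(0) = mex{} = 0
g(1) = mex{} = 0
g(2) = mex{} = 0
g(3) = mex{} = 0
g(4) = mex{} = 0
g(5) = mex{} = 0
g(6) = mex{0} = 1
g(7) = mex{0} = 1
g(8) = mex{0} = 1
g(9) = mex{0} = 1
g(10) = mex{0} = 1
g(11) = mex{0} = 1
g(12) = mex{0,1} = 2
g(13) = mex{0,1} = 2
g(14) = mex{1} = 0
The P-positions (g = 0) in 0..14 are 0, 1, 2, 3, 4, 5, 14.

0, 1, 2, 3, 4, 5, 14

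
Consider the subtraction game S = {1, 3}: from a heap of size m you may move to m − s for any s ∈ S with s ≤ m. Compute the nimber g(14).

Compute g(0), g(1), … for moves {1, 3}:
k:     0  1  2  3  4  5  6  7  8  9 10 11 12 13 14
g(k):  0  1  0  1  0  1  0  1  0  1  0  1  0  1  0
So g(14) = 0.

0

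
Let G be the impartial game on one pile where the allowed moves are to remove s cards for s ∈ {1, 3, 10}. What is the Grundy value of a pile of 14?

Build the Grundy sequence with g(k) = mex{g(k−s) : s ∈ {1, 3, 10}, s ≤ k}:
g(0) = mex{} = 0
g(1) = mex{0} = 1
g(2) = mex{1} = 0
g(3) = mex{0} = 1
g(4) = mex{1} = 0
g(5) = mex{0} = 1
g(6) = mex{1} = 0
g(7) = mex{0} = 1
g(8) = mex{1} = 0
g(9) = mex{0} = 1
g(10) = mex{0,1} = 2
g(11) = mex{0,1,2} = 3
g(12) = mex{0,1,3} = 2
g(13) = mex{1,2} = 0
g(14) = mex{0,3} = 1
So g(14) = 1.

1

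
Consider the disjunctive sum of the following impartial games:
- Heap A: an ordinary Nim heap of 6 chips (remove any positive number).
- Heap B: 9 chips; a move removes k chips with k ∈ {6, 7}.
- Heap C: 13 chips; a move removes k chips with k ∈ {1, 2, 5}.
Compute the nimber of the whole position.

6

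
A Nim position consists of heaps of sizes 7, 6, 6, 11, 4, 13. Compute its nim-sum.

Nim-sum: 7 ^ 6 ^ 6 ^ 11 ^ 4 ^ 13 = 5.

5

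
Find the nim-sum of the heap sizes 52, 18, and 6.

32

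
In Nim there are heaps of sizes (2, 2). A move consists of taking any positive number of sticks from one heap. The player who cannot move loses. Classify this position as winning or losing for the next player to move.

Losing position

Compute the nim-sum pairwise:
2 ⊕ 2 = 0
The nim-sum is 0, so this is a P-position: the player to move is in a losing position under optimal play.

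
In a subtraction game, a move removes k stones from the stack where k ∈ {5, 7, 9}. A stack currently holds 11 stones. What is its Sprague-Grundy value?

Compute g(0), g(1), … for moves {5, 7, 9}:
g(0) = mex{} = 0
g(1) = mex{} = 0
g(2) = mex{} = 0
g(3) = mex{} = 0
g(4) = mex{} = 0
g(5) = mex{0} = 1
g(6) = mex{0} = 1
g(7) = mex{0} = 1
g(8) = mex{0} = 1
g(9) = mex{0} = 1
g(10) = mex{0,1} = 2
g(11) = mex{0,1} = 2
So g(11) = 2.

2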